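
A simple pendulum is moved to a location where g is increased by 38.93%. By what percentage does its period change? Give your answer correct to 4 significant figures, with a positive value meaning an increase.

T ∝ 1/√g, so T'/T = 1/√(1.3893) = 0.84840.
Percentage change in T = (0.84840 − 1) × 100% = -15.16%.

-15.16%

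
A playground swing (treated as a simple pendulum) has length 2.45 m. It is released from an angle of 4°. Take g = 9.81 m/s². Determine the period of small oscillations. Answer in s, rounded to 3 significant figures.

3.14 s

T = 2π√(L/g) = 2π√(2.45/9.81) = 2π × 0.4997 = 3.14 s.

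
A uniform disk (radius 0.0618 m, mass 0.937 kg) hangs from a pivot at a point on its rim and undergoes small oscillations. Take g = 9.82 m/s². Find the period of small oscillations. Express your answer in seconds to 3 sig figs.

0.610 s

I_cm = ½mr² = 0.001789 kg·m². The pivot is at distance d = 0.0618 m from the centre of mass.
By the parallel-axis theorem, I = I_cm + md² = 0.001789 + 0.003579 = 0.005368 kg·m².
T = 2π√(I/(mgd)) = 2π√(0.005368/(0.937 × 9.82 × 0.0618)) = 0.610 s.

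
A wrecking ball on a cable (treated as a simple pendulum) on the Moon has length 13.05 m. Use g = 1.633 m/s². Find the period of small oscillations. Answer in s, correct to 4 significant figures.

17.76 s

T = 2π√(L/g) = 2π√(13.05/1.633) = 2π × 2.8269 = 17.76 s.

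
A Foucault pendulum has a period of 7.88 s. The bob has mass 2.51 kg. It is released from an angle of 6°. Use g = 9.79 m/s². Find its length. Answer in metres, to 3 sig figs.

15.4 m

From T = 2π√(L/g), L = gT²/(4π²) = 9.79 × 7.880²/(4π²) = 15.4 m.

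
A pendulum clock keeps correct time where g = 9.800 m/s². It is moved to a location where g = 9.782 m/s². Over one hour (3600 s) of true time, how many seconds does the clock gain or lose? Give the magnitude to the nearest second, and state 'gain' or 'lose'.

lose 3 s

The clock's period scales as T ∝ 1/√g, so T'/T = √(9.800/9.782) = 1.00092.
In 3600 s of true time the clock registers 3600/1.00092 = 3596.7 s, so it loses 3 s.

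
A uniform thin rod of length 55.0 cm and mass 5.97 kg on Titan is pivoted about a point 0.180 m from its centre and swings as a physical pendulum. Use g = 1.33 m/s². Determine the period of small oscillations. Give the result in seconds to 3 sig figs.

For a physical pendulum T = 2π√(I/(mgd)), with d = 0.1800 m from pivot to centre of mass.
I_cm = mL²/12 = 5.97 × 0.550²/12 = 0.1505 kg·m²; I = I_cm + md² = 0.1505 + 5.97 × 0.1800² = 0.3439 kg·m².
T = 2π√(0.3439/(5.97 × 1.33 × 0.1800)) = 3.08 s.

3.08 s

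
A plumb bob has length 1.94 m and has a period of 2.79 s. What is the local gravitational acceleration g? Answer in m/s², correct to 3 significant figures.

9.84 m/s²

From T = 2π√(L/g), g = 4π²L/T² = 4π² × 1.94/2.790² = 9.84 m/s².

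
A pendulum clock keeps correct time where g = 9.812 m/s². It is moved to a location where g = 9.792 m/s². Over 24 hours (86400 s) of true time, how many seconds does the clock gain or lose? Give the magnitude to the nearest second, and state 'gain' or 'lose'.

lose 88 s

The clock's period scales as T ∝ 1/√g, so T'/T = √(9.812/9.792) = 1.00102.
In 86400 s of true time the clock registers 86400/1.00102 = 86311.9 s, so it loses 88 s.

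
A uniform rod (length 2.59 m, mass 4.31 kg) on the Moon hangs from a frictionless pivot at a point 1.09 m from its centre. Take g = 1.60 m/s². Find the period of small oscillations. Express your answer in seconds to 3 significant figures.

For a physical pendulum T = 2π√(I/(mgd)), with d = 1.090 m from pivot to centre of mass.
I_cm = mL²/12 = 4.31 × 2.59²/12 = 2.409 kg·m²; I = I_cm + md² = 2.409 + 4.31 × 1.090² = 7.530 kg·m².
T = 2π√(7.530/(4.31 × 1.60 × 1.090)) = 6.29 s.

6.29 s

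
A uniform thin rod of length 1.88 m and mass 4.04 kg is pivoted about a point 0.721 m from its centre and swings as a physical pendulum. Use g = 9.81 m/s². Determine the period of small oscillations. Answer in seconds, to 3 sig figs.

2.13 s

For a physical pendulum T = 2π√(I/(mgd)), with d = 0.7210 m from pivot to centre of mass.
I_cm = mL²/12 = 4.04 × 1.88²/12 = 1.190 kg·m²; I = I_cm + md² = 1.190 + 4.04 × 0.7210² = 3.290 kg·m².
T = 2π√(3.290/(4.04 × 9.81 × 0.7210)) = 2.13 s.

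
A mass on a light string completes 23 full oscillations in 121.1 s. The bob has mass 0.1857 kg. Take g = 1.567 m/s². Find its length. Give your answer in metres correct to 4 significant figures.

1.100 m

T = 121.1/23 = 5.2652 s.
From T = 2π√(L/g), L = gT²/(4π²) = 1.567 × 5.2652²/(4π²) = 1.100 m.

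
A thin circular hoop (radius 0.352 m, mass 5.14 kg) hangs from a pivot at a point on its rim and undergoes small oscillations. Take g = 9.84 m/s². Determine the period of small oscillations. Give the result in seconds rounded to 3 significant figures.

I_cm = mr² = 0.6369 kg·m². The pivot is at distance d = 0.352 m from the centre of mass.
By the parallel-axis theorem, I = I_cm + md² = 0.6369 + 0.6369 = 1.274 kg·m².
T = 2π√(I/(mgd)) = 2π√(1.274/(5.14 × 9.84 × 0.352)) = 1.68 s.

1.68 s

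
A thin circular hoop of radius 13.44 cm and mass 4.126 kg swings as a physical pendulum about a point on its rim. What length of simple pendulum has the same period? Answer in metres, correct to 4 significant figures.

The equivalent simple-pendulum length is L_eq = I/(md), where I is about the pivot and d = 0.13440 m.
I_cm = mR² = 0.074529 kg·m², so I = I_cm + md² = 0.074529 + 0.074529 = 0.14906 kg·m².
L_eq = 0.14906/(4.126 × 0.13440) = 0.2688 m.

0.2688 m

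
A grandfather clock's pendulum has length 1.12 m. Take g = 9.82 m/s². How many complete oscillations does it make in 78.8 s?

T = 2π√(L/g) = 2π√(1.12/9.82) = 2.122 s.
Number of complete oscillations = ⌊78.8/2.122⌋ = ⌊37.14⌋ = 37.

37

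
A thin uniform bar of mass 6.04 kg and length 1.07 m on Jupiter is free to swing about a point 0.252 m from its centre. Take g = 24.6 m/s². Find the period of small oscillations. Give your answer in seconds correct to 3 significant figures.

1.01 s

For a physical pendulum T = 2π√(I/(mgd)), with d = 0.2520 m from pivot to centre of mass.
I_cm = mL²/12 = 6.04 × 1.07²/12 = 0.5763 kg·m²; I = I_cm + md² = 0.5763 + 6.04 × 0.2520² = 0.9598 kg·m².
T = 2π√(0.9598/(6.04 × 24.6 × 0.2520)) = 1.01 s.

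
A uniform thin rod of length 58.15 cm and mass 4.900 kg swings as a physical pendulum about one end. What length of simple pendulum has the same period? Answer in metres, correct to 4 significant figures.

0.3877 m

The equivalent simple-pendulum length is L_eq = I/(md), where I is about the pivot and d = 0.29075 m.
I_cm = (1/12)mL² = 0.13807 kg·m², so I = I_cm + md² = 0.13807 + 0.41422 = 0.55230 kg·m².
L_eq = 0.55230/(4.900 × 0.29075) = 0.3877 m.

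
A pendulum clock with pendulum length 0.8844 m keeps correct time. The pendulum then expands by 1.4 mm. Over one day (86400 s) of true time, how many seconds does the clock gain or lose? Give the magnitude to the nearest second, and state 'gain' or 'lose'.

T ∝ √L, so T'/T = √(0.88580/0.8844) = 1.00079.
In 86400 s of true time the clock registers 86400/1.00079 = 86331.7 s, so it loses 68 s.

lose 68 s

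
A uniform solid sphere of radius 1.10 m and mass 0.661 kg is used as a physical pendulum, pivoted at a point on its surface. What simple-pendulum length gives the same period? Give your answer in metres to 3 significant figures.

1.54 m

The equivalent simple-pendulum length is L_eq = I/(md), where I is about the pivot and d = 1.100 m.
I_cm = (2/5)mR² = 0.3199 kg·m², so I = I_cm + md² = 0.3199 + 0.7998 = 1.120 kg·m².
L_eq = 1.120/(0.661 × 1.100) = 1.54 m.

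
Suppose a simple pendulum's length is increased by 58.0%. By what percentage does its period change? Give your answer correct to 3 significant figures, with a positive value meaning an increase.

25.7%

T ∝ √L, so T'/T = √(1.580) = 1.257.
Percentage change in T = (1.257 − 1) × 100% = 25.7%.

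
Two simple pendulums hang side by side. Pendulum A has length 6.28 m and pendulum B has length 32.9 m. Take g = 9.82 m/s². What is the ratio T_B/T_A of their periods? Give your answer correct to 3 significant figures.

2.29

T ∝ √L, so T_B/T_A = √(L_B/L_A) = √(32.9/6.28) = 2.29.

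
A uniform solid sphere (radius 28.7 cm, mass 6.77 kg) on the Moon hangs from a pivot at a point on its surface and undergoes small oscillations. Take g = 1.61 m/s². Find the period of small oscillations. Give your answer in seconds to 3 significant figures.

3.14 s

I_cm = (2/5)mr² = 0.2231 kg·m². The pivot is at distance d = 0.287 m from the centre of mass.
By the parallel-axis theorem, I = I_cm + md² = 0.2231 + 0.5576 = 0.7807 kg·m².
T = 2π√(I/(mgd)) = 2π√(0.7807/(6.77 × 1.61 × 0.287)) = 3.14 s.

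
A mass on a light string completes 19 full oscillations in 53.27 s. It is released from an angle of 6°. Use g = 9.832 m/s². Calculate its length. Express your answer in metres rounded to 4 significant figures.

1.958 m

T = 53.27/19 = 2.8037 s.
From T = 2π√(L/g), L = gT²/(4π²) = 9.832 × 2.8037²/(4π²) = 1.958 m.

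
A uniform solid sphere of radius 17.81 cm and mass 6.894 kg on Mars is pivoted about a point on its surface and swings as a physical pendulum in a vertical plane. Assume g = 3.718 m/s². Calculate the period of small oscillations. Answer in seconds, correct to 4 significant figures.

1.627 s

I_cm = (2/5)mr² = 0.087470 kg·m². The pivot is at distance d = 0.1781 m from the centre of mass.
By the parallel-axis theorem, I = I_cm + md² = 0.087470 + 0.21867 = 0.30614 kg·m².
T = 2π√(I/(mgd)) = 2π√(0.30614/(6.894 × 3.718 × 0.1781)) = 1.627 s.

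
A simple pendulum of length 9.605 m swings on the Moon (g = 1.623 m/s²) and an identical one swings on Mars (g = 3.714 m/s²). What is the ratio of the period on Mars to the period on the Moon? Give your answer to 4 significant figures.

T ∝ 1/√g, so T₂/T₁ = √(g₁/g₂) = √(1.623/3.714) = 0.6611.

0.6611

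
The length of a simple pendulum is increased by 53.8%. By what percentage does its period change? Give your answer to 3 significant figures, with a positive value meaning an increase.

24.0%

T ∝ √L, so T'/T = √(1.538) = 1.240.
Percentage change in T = (1.240 − 1) × 100% = 24.0%.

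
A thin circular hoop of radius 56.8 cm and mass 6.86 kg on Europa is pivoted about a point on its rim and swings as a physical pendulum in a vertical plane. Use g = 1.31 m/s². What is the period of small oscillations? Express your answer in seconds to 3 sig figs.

I_cm = mr² = 2.213 kg·m². The pivot is at distance d = 0.568 m from the centre of mass.
By the parallel-axis theorem, I = I_cm + md² = 2.213 + 2.213 = 4.426 kg·m².
T = 2π√(I/(mgd)) = 2π√(4.426/(6.86 × 1.31 × 0.568)) = 5.85 s.

5.85 s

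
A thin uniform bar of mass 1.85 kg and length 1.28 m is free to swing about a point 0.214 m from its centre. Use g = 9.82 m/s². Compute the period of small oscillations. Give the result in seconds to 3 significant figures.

For a physical pendulum T = 2π√(I/(mgd)), with d = 0.2140 m from pivot to centre of mass.
I_cm = mL²/12 = 1.85 × 1.28²/12 = 0.2526 kg·m²; I = I_cm + md² = 0.2526 + 1.85 × 0.2140² = 0.3373 kg·m².
T = 2π√(0.3373/(1.85 × 9.82 × 0.2140)) = 1.85 s.

1.85 s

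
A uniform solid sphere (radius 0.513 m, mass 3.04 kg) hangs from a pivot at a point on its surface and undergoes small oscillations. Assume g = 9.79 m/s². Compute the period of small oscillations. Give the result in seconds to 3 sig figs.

1.70 s

I_cm = (2/5)mr² = 0.3200 kg·m². The pivot is at distance d = 0.513 m from the centre of mass.
By the parallel-axis theorem, I = I_cm + md² = 0.3200 + 0.8000 = 1.120 kg·m².
T = 2π√(I/(mgd)) = 2π√(1.120/(3.04 × 9.79 × 0.513)) = 1.70 s.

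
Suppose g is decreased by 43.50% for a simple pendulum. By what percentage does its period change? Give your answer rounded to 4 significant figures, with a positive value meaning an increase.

T ∝ 1/√g, so T'/T = 1/√(0.56500) = 1.3304.
Percentage change in T = (1.3304 − 1) × 100% = 33.04%.

33.04%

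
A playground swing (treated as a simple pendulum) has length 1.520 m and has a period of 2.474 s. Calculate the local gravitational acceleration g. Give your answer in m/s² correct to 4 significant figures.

From T = 2π√(L/g), g = 4π²L/T² = 4π² × 1.520/2.4740² = 9.804 m/s².

9.804 m/s²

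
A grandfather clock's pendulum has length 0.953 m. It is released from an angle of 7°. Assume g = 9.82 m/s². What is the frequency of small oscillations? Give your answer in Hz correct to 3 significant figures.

0.511 Hz

T = 2π√(L/g) = 2π√(0.953/9.82) = 1.957 s, so f = 1/T = 0.511 Hz.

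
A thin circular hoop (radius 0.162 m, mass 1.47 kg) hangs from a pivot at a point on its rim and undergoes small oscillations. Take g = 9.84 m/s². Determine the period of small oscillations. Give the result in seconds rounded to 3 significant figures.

I_cm = mr² = 0.03858 kg·m². The pivot is at distance d = 0.162 m from the centre of mass.
By the parallel-axis theorem, I = I_cm + md² = 0.03858 + 0.03858 = 0.07716 kg·m².
T = 2π√(I/(mgd)) = 2π√(0.07716/(1.47 × 9.84 × 0.162)) = 1.14 s.

1.14 s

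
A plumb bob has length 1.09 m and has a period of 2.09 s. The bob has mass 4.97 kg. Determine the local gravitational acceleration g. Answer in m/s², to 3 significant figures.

From T = 2π√(L/g), g = 4π²L/T² = 4π² × 1.09/2.090² = 9.85 m/s².

9.85 m/s²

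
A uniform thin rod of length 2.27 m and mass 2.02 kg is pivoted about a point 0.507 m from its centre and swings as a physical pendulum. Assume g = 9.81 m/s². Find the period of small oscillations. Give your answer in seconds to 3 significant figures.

For a physical pendulum T = 2π√(I/(mgd)), with d = 0.5070 m from pivot to centre of mass.
I_cm = mL²/12 = 2.02 × 2.27²/12 = 0.8674 kg·m²; I = I_cm + md² = 0.8674 + 2.02 × 0.5070² = 1.387 kg·m².
T = 2π√(1.387/(2.02 × 9.81 × 0.5070)) = 2.33 s.

2.33 s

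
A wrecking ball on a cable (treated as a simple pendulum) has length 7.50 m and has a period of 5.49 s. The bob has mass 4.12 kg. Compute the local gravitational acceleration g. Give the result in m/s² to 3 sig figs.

9.82 m/s²

From T = 2π√(L/g), g = 4π²L/T² = 4π² × 7.50/5.490² = 9.82 m/s².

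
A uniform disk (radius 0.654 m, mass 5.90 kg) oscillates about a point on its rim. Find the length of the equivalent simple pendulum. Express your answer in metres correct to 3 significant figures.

0.981 m

The equivalent simple-pendulum length is L_eq = I/(md), where I is about the pivot and d = 0.6540 m.
I_cm = ½mR² = 1.262 kg·m², so I = I_cm + md² = 1.262 + 2.524 = 3.785 kg·m².
L_eq = 3.785/(5.90 × 0.6540) = 0.981 m.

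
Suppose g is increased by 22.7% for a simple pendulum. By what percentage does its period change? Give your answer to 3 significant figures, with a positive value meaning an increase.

T ∝ 1/√g, so T'/T = 1/√(1.227) = 0.9028.
Percentage change in T = (0.9028 − 1) × 100% = -9.72%.

-9.72%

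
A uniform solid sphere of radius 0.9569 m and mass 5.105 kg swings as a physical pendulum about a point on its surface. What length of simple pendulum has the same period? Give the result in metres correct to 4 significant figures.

The equivalent simple-pendulum length is L_eq = I/(md), where I is about the pivot and d = 0.95690 m.
I_cm = (2/5)mR² = 1.8698 kg·m², so I = I_cm + md² = 1.8698 + 4.6744 = 6.5442 kg·m².
L_eq = 6.5442/(5.105 × 0.95690) = 1.340 m.

1.340 m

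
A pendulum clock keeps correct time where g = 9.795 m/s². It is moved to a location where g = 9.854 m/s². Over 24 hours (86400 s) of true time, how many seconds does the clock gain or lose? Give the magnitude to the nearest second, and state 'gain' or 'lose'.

The clock's period scales as T ∝ 1/√g, so T'/T = √(9.795/9.854) = 0.997002.
In 86400 s of true time the clock registers 86400/0.997002 = 86659.8 s, so it gains 260 s.

gain 260 s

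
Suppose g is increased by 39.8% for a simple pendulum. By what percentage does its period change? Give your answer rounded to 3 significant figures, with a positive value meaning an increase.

T ∝ 1/√g, so T'/T = 1/√(1.398) = 0.8458.
Percentage change in T = (0.8458 − 1) × 100% = -15.4%.

-15.4%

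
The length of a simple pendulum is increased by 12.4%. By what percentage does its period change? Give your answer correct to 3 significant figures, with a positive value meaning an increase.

6.02%

T ∝ √L, so T'/T = √(1.124) = 1.060.
Percentage change in T = (1.060 − 1) × 100% = 6.02%.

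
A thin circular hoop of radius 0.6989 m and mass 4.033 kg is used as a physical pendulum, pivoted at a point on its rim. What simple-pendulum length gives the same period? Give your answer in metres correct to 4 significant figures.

The equivalent simple-pendulum length is L_eq = I/(md), where I is about the pivot and d = 0.69890 m.
I_cm = mR² = 1.9700 kg·m², so I = I_cm + md² = 1.9700 + 1.9700 = 3.9399 kg·m².
L_eq = 3.9399/(4.033 × 0.69890) = 1.398 m.

1.398 m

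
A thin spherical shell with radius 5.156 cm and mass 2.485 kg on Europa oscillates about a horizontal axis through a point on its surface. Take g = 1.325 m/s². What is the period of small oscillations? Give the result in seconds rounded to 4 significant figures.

I_cm = (2/3)mr² = 0.0044041 kg·m². The pivot is at distance d = 0.05156 m from the centre of mass.
By the parallel-axis theorem, I = I_cm + md² = 0.0044041 + 0.0066062 = 0.011010 kg·m².
T = 2π√(I/(mgd)) = 2π√(0.011010/(2.485 × 1.325 × 0.05156)) = 1.600 s.

1.600 s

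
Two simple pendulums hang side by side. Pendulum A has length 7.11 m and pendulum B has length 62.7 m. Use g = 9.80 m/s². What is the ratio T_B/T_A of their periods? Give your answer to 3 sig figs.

2.97

T ∝ √L, so T_B/T_A = √(L_B/L_A) = √(62.7/7.11) = 2.97.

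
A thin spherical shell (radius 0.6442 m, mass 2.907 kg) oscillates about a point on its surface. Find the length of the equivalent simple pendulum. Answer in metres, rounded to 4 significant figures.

1.074 m

The equivalent simple-pendulum length is L_eq = I/(md), where I is about the pivot and d = 0.64420 m.
I_cm = (2/3)mR² = 0.80426 kg·m², so I = I_cm + md² = 0.80426 + 1.2064 = 2.0106 kg·m².
L_eq = 2.0106/(2.907 × 0.64420) = 1.074 m.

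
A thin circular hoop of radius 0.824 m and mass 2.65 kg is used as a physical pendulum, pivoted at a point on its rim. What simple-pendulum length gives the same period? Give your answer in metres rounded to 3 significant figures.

The equivalent simple-pendulum length is L_eq = I/(md), where I is about the pivot and d = 0.8240 m.
I_cm = mR² = 1.799 kg·m², so I = I_cm + md² = 1.799 + 1.799 = 3.599 kg·m².
L_eq = 3.599/(2.65 × 0.8240) = 1.65 m.

1.65 m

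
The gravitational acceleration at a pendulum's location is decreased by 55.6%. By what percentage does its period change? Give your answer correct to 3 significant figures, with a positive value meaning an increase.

50.1%

T ∝ 1/√g, so T'/T = 1/√(0.4440) = 1.501.
Percentage change in T = (1.501 − 1) × 100% = 50.1%.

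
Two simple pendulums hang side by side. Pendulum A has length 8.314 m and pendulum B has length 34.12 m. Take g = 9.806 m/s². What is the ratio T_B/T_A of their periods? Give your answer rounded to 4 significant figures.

2.026

T ∝ √L, so T_B/T_A = √(L_B/L_A) = √(34.12/8.314) = 2.026.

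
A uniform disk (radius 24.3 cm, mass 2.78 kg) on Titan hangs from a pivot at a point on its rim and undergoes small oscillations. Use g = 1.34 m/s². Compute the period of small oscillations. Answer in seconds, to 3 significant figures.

3.28 s

I_cm = ½mr² = 0.08208 kg·m². The pivot is at distance d = 0.243 m from the centre of mass.
By the parallel-axis theorem, I = I_cm + md² = 0.08208 + 0.1642 = 0.2462 kg·m².
T = 2π√(I/(mgd)) = 2π√(0.2462/(2.78 × 1.34 × 0.243)) = 3.28 s.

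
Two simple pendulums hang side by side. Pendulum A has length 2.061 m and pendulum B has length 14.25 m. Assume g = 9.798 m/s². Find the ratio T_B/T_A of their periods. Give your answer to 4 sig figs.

T ∝ √L, so T_B/T_A = √(L_B/L_A) = √(14.25/2.061) = 2.629.

2.629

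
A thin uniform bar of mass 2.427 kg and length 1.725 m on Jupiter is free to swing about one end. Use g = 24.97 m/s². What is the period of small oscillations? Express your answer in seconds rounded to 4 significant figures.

For a physical pendulum T = 2π√(I/(mgd)), with d = 0.86250 m from pivot to centre of mass.
I_cm = mL²/12 = 2.427 × 1.725²/12 = 0.60182 kg·m²; I = I_cm + md² = 0.60182 + 2.427 × 0.86250² = 2.4073 kg·m².
T = 2π√(2.4073/(2.427 × 24.97 × 0.86250)) = 1.348 s.

1.348 s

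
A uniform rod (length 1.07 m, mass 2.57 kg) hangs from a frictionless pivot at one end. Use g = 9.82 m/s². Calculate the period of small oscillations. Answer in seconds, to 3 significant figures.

For a physical pendulum T = 2π√(I/(mgd)), with d = 0.5350 m from pivot to centre of mass.
I_cm = mL²/12 = 2.57 × 1.07²/12 = 0.2452 kg·m²; I = I_cm + md² = 0.2452 + 2.57 × 0.5350² = 0.9808 kg·m².
T = 2π√(0.9808/(2.57 × 9.82 × 0.5350)) = 1.69 s.

1.69 s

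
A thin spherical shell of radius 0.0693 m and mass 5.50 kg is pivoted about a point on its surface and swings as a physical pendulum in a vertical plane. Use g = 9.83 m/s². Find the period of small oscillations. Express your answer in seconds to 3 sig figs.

0.681 s

I_cm = (2/3)mr² = 0.01761 kg·m². The pivot is at distance d = 0.0693 m from the centre of mass.
By the parallel-axis theorem, I = I_cm + md² = 0.01761 + 0.02641 = 0.04402 kg·m².
T = 2π√(I/(mgd)) = 2π√(0.04402/(5.50 × 9.83 × 0.0693)) = 0.681 s.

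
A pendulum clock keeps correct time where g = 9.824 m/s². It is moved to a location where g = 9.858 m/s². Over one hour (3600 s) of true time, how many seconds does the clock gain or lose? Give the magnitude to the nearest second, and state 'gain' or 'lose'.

gain 6 s

The clock's period scales as T ∝ 1/√g, so T'/T = √(9.824/9.858) = 0.998274.
In 3600 s of true time the clock registers 3600/0.998274 = 3606.2 s, so it gains 6 s.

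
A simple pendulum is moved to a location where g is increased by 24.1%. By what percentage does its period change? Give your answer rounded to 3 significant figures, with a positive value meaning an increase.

T ∝ 1/√g, so T'/T = 1/√(1.241) = 0.8977.
Percentage change in T = (0.8977 − 1) × 100% = -10.2%.

-10.2%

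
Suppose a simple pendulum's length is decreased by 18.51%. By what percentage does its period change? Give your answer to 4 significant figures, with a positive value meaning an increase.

-9.728%

T ∝ √L, so T'/T = √(0.81490) = 0.90272.
Percentage change in T = (0.90272 − 1) × 100% = -9.728%.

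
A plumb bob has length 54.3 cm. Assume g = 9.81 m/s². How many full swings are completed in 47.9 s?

32

T = 2π√(L/g) = 2π√(0.543/9.81) = 1.478 s.
Number of complete oscillations = ⌊47.9/1.478⌋ = ⌊32.40⌋ = 32.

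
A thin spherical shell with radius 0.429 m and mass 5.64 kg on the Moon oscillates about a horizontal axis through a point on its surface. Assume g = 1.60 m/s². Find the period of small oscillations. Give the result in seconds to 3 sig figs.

I_cm = (2/3)mr² = 0.6920 kg·m². The pivot is at distance d = 0.429 m from the centre of mass.
By the parallel-axis theorem, I = I_cm + md² = 0.6920 + 1.038 = 1.730 kg·m².
T = 2π√(I/(mgd)) = 2π√(1.730/(5.64 × 1.60 × 0.429)) = 4.20 s.

4.20 s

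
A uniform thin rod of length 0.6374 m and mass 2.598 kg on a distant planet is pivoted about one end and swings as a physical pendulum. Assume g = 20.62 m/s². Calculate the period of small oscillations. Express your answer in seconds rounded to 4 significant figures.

For a physical pendulum T = 2π√(I/(mgd)), with d = 0.31870 m from pivot to centre of mass.
I_cm = mL²/12 = 2.598 × 0.6374²/12 = 0.087959 kg·m²; I = I_cm + md² = 0.087959 + 2.598 × 0.31870² = 0.35184 kg·m².
T = 2π√(0.35184/(2.598 × 20.62 × 0.31870)) = 0.9020 s.

0.9020 s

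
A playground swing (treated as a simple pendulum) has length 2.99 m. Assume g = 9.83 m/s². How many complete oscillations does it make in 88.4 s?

25

T = 2π√(L/g) = 2π√(2.99/9.83) = 3.465 s.
Number of complete oscillations = ⌊88.4/3.465⌋ = ⌊25.51⌋ = 25.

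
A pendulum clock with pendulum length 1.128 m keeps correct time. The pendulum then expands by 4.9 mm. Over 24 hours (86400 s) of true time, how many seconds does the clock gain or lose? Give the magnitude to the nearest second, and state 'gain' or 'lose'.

T ∝ √L, so T'/T = √(1.13290/1.128) = 1.00217.
In 86400 s of true time the clock registers 86400/1.00217 = 86212.9 s, so it loses 187 s.

lose 187 s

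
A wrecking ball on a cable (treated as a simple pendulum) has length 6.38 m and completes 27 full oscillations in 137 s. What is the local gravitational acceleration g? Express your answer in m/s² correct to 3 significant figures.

9.78 m/s²

T = 137/27 = 5.074 s.
From T = 2π√(L/g), g = 4π²L/T² = 4π² × 6.38/5.074² = 9.78 m/s².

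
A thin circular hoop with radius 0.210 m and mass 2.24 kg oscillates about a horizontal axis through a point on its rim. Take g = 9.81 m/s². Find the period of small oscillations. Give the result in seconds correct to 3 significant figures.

1.30 s

I_cm = mr² = 0.09878 kg·m². The pivot is at distance d = 0.210 m from the centre of mass.
By the parallel-axis theorem, I = I_cm + md² = 0.09878 + 0.09878 = 0.1976 kg·m².
T = 2π√(I/(mgd)) = 2π√(0.1976/(2.24 × 9.81 × 0.210)) = 1.30 s.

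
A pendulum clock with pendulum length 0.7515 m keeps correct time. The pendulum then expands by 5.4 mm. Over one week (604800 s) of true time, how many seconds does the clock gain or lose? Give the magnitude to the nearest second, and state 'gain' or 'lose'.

lose 2161 s

T ∝ √L, so T'/T = √(0.75690/0.7515) = 1.00359.
In 604800 s of true time the clock registers 604800/1.00359 = 602638.7 s, so it loses 2161 s.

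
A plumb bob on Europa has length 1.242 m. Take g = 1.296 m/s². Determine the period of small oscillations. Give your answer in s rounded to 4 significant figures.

6.151 s

T = 2π√(L/g) = 2π√(1.242/1.296) = 2π × 0.97895 = 6.151 s.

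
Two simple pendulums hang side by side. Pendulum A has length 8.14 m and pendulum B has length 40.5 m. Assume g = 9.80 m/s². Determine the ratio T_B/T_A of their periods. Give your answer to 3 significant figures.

T ∝ √L, so T_B/T_A = √(L_B/L_A) = √(40.5/8.14) = 2.23.

2.23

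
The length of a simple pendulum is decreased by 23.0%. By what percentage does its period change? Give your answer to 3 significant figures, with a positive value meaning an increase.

T ∝ √L, so T'/T = √(0.7700) = 0.8775.
Percentage change in T = (0.8775 − 1) × 100% = -12.3%.

-12.3%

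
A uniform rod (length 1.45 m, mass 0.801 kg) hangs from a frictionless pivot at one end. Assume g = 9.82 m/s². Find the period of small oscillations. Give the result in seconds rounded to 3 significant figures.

For a physical pendulum T = 2π√(I/(mgd)), with d = 0.7250 m from pivot to centre of mass.
I_cm = mL²/12 = 0.801 × 1.45²/12 = 0.1403 kg·m²; I = I_cm + md² = 0.1403 + 0.801 × 0.7250² = 0.5614 kg·m².
T = 2π√(0.5614/(0.801 × 9.82 × 0.7250)) = 1.97 s.

1.97 s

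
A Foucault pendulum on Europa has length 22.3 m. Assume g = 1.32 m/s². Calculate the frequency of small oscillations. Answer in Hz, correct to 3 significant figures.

T = 2π√(L/g) = 2π√(22.3/1.32) = 25.83 s, so f = 1/T = 0.0387 Hz.

0.0387 Hz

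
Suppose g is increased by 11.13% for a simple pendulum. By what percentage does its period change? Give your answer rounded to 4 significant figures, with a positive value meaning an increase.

-5.140%

T ∝ 1/√g, so T'/T = 1/√(1.1113) = 0.94860.
Percentage change in T = (0.94860 − 1) × 100% = -5.140%.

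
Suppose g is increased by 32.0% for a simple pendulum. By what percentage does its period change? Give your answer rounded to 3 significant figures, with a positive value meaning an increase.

-13.0%

T ∝ 1/√g, so T'/T = 1/√(1.320) = 0.8704.
Percentage change in T = (0.8704 − 1) × 100% = -13.0%.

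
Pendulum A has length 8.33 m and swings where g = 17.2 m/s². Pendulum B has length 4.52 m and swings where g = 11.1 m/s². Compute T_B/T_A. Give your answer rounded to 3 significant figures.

0.917

T = 2π√(L/g), so T_B/T_A = √((L_B/g_B)/(L_A/g_A)) = √((4.52/11.1)/(8.33/17.2)) = 0.917.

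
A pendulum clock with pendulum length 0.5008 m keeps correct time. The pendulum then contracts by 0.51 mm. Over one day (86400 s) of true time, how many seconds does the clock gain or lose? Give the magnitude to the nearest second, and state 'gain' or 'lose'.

T ∝ √L, so T'/T = √(0.50029/0.5008) = 0.999491.
In 86400 s of true time the clock registers 86400/0.999491 = 86444.0 s, so it gains 44 s.

gain 44 s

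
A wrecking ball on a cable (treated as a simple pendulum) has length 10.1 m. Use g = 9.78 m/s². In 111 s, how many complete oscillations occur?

T = 2π√(L/g) = 2π√(10.1/9.78) = 6.385 s.
Number of complete oscillations = ⌊111/6.385⌋ = ⌊17.38⌋ = 17.

17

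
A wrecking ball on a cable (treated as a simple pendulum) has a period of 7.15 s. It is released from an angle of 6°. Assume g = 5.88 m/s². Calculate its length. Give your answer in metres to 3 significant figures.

7.61 m

From T = 2π√(L/g), L = gT²/(4π²) = 5.88 × 7.150²/(4π²) = 7.61 m.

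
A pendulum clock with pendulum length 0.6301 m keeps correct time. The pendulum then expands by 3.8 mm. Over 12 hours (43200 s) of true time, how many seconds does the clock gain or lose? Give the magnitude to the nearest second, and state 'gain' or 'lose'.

T ∝ √L, so T'/T = √(0.63390/0.6301) = 1.00301.
In 43200 s of true time the clock registers 43200/1.00301 = 43070.3 s, so it loses 130 s.

lose 130 s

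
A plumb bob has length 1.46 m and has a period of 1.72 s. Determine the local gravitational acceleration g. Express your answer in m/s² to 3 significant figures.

From T = 2π√(L/g), g = 4π²L/T² = 4π² × 1.46/1.720² = 19.5 m/s².

19.5 m/s²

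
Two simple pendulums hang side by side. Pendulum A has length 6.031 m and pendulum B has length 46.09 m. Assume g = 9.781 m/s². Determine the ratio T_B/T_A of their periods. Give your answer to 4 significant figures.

2.764

T ∝ √L, so T_B/T_A = √(L_B/L_A) = √(46.09/6.031) = 2.764.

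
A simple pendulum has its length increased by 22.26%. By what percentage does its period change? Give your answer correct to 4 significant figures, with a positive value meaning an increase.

T ∝ √L, so T'/T = √(1.2226) = 1.1057.
Percentage change in T = (1.1057 − 1) × 100% = 10.57%.

10.57%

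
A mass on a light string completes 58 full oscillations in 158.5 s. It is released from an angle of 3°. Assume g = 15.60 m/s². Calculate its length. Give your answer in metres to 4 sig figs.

T = 158.5/58 = 2.7328 s.
From T = 2π√(L/g), L = gT²/(4π²) = 15.60 × 2.7328²/(4π²) = 2.951 m.

2.951 m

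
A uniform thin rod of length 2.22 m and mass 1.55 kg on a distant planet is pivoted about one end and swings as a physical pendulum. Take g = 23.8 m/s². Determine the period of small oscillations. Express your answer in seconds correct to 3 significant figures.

1.57 s

For a physical pendulum T = 2π√(I/(mgd)), with d = 1.110 m from pivot to centre of mass.
I_cm = mL²/12 = 1.55 × 2.22²/12 = 0.6366 kg·m²; I = I_cm + md² = 0.6366 + 1.55 × 1.110² = 2.546 kg·m².
T = 2π√(2.546/(1.55 × 23.8 × 1.110)) = 1.57 s.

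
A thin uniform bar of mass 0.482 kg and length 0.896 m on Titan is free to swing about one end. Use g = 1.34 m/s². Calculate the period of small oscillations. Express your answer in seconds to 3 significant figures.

For a physical pendulum T = 2π√(I/(mgd)), with d = 0.4480 m from pivot to centre of mass.
I_cm = mL²/12 = 0.482 × 0.896²/12 = 0.03225 kg·m²; I = I_cm + md² = 0.03225 + 0.482 × 0.4480² = 0.1290 kg·m².
T = 2π√(0.1290/(0.482 × 1.34 × 0.4480)) = 4.20 s.

4.20 s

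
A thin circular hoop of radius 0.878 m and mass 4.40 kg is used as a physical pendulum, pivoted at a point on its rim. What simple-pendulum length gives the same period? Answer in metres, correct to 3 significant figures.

1.76 m

The equivalent simple-pendulum length is L_eq = I/(md), where I is about the pivot and d = 0.8780 m.
I_cm = mR² = 3.392 kg·m², so I = I_cm + md² = 3.392 + 3.392 = 6.784 kg·m².
L_eq = 6.784/(4.40 × 0.8780) = 1.76 m.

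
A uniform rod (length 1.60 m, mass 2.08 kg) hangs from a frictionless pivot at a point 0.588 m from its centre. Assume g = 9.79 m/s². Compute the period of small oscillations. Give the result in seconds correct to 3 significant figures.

1.96 s

For a physical pendulum T = 2π√(I/(mgd)), with d = 0.5880 m from pivot to centre of mass.
I_cm = mL²/12 = 2.08 × 1.60²/12 = 0.4437 kg·m²; I = I_cm + md² = 0.4437 + 2.08 × 0.5880² = 1.163 kg·m².
T = 2π√(1.163/(2.08 × 9.79 × 0.5880)) = 1.96 s.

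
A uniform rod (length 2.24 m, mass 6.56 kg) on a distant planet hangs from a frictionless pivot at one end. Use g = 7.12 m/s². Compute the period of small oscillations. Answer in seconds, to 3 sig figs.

For a physical pendulum T = 2π√(I/(mgd)), with d = 1.120 m from pivot to centre of mass.
I_cm = mL²/12 = 6.56 × 2.24²/12 = 2.743 kg·m²; I = I_cm + md² = 2.743 + 6.56 × 1.120² = 10.97 kg·m².
T = 2π√(10.97/(6.56 × 7.12 × 1.120)) = 2.88 s.

2.88 s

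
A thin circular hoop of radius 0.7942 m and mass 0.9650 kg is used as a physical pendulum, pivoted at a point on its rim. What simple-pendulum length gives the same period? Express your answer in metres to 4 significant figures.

The equivalent simple-pendulum length is L_eq = I/(md), where I is about the pivot and d = 0.79420 m.
I_cm = mR² = 0.60868 kg·m², so I = I_cm + md² = 0.60868 + 0.60868 = 1.2174 kg·m².
L_eq = 1.2174/(0.9650 × 0.79420) = 1.588 m.

1.588 m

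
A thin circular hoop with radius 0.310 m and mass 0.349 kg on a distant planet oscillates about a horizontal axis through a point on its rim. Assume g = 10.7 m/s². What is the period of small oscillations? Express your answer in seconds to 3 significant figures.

I_cm = mr² = 0.03354 kg·m². The pivot is at distance d = 0.310 m from the centre of mass.
By the parallel-axis theorem, I = I_cm + md² = 0.03354 + 0.03354 = 0.06708 kg·m².
T = 2π√(I/(mgd)) = 2π√(0.06708/(0.349 × 10.7 × 0.310)) = 1.51 s.

1.51 s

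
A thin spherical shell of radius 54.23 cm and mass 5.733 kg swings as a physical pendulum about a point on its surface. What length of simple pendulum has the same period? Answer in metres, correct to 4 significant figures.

The equivalent simple-pendulum length is L_eq = I/(md), where I is about the pivot and d = 0.54230 m.
I_cm = (2/3)mR² = 1.1240 kg·m², so I = I_cm + md² = 1.1240 + 1.6860 = 2.8100 kg·m².
L_eq = 2.8100/(5.733 × 0.54230) = 0.9038 m.

0.9038 m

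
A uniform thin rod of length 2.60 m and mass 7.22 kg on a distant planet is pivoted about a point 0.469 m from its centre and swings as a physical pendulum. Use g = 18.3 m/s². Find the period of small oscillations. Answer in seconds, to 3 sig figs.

1.90 s

For a physical pendulum T = 2π√(I/(mgd)), with d = 0.4690 m from pivot to centre of mass.
I_cm = mL²/12 = 7.22 × 2.60²/12 = 4.067 kg·m²; I = I_cm + md² = 4.067 + 7.22 × 0.4690² = 5.655 kg·m².
T = 2π√(5.655/(7.22 × 18.3 × 0.4690)) = 1.90 s.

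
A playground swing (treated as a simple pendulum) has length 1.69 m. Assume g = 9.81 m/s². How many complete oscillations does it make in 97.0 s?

37

T = 2π√(L/g) = 2π√(1.69/9.81) = 2.608 s.
Number of complete oscillations = ⌊97.0/2.608⌋ = ⌊37.19⌋ = 37.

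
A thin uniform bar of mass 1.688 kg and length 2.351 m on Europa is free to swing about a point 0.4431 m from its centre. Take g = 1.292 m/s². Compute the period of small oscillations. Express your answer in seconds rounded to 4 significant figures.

6.731 s

For a physical pendulum T = 2π√(I/(mgd)), with d = 0.44310 m from pivot to centre of mass.
I_cm = mL²/12 = 1.688 × 2.351²/12 = 0.77749 kg·m²; I = I_cm + md² = 0.77749 + 1.688 × 0.44310² = 1.1089 kg·m².
T = 2π√(1.1089/(1.688 × 1.292 × 0.44310)) = 6.731 s.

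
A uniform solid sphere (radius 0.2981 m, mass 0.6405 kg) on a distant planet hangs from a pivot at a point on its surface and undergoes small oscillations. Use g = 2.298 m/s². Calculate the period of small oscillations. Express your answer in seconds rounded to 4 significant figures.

2.678 s

I_cm = (2/5)mr² = 0.022767 kg·m². The pivot is at distance d = 0.2981 m from the centre of mass.
By the parallel-axis theorem, I = I_cm + md² = 0.022767 + 0.056917 = 0.079684 kg·m².
T = 2π√(I/(mgd)) = 2π√(0.079684/(0.6405 × 2.298 × 0.2981)) = 2.678 s.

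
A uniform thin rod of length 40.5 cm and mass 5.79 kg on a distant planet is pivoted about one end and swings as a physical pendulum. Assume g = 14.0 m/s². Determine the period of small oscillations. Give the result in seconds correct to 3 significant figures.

For a physical pendulum T = 2π√(I/(mgd)), with d = 0.2025 m from pivot to centre of mass.
I_cm = mL²/12 = 5.79 × 0.405²/12 = 0.07914 kg·m²; I = I_cm + md² = 0.07914 + 5.79 × 0.2025² = 0.3166 kg·m².
T = 2π√(0.3166/(5.79 × 14.0 × 0.2025)) = 0.873 s.

0.873 s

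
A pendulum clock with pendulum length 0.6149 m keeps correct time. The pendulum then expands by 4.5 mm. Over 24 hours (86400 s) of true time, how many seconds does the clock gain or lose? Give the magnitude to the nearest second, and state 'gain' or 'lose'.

lose 314 s

T ∝ √L, so T'/T = √(0.61940/0.6149) = 1.00365.
In 86400 s of true time the clock registers 86400/1.00365 = 86085.6 s, so it loses 314 s.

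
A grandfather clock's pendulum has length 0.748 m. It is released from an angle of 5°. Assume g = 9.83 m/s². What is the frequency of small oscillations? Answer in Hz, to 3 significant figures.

0.577 Hz

T = 2π√(L/g) = 2π√(0.748/9.83) = 1.733 s, so f = 1/T = 0.577 Hz.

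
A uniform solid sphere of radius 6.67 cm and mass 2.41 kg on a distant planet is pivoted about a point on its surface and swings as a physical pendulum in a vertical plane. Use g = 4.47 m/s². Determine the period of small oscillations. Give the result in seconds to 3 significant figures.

0.908 s

I_cm = (2/5)mr² = 0.004289 kg·m². The pivot is at distance d = 0.0667 m from the centre of mass.
By the parallel-axis theorem, I = I_cm + md² = 0.004289 + 0.01072 = 0.01501 kg·m².
T = 2π√(I/(mgd)) = 2π√(0.01501/(2.41 × 4.47 × 0.0667)) = 0.908 s.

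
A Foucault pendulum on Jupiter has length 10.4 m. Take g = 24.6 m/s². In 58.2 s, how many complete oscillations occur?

14

T = 2π√(L/g) = 2π√(10.4/24.6) = 4.085 s.
Number of complete oscillations = ⌊58.2/4.085⌋ = ⌊14.25⌋ = 14.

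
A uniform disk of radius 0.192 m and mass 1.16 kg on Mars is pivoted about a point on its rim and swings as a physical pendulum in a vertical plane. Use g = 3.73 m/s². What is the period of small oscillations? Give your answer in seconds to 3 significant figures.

1.75 s

I_cm = ½mr² = 0.02138 kg·m². The pivot is at distance d = 0.192 m from the centre of mass.
By the parallel-axis theorem, I = I_cm + md² = 0.02138 + 0.04276 = 0.06414 kg·m².
T = 2π√(I/(mgd)) = 2π√(0.06414/(1.16 × 3.73 × 0.192)) = 1.75 s.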